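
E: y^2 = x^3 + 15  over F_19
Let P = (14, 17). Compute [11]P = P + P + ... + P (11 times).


k = 11 = 1011_2 (binary, LSB first: 1101)
Double-and-add from P = (14, 17):
  bit 0 = 1: acc = O + (14, 17) = (14, 17)
  bit 1 = 1: acc = (14, 17) + (16, 11) = (17, 11)
  bit 2 = 0: acc unchanged = (17, 11)
  bit 3 = 1: acc = (17, 11) + (3, 2) = (3, 17)

11P = (3, 17)


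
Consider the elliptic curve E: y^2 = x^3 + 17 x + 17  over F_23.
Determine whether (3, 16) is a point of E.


Check whether y^2 = x^3 + 17 x + 17 (mod 23) for (x, y) = (3, 16).
LHS: y^2 = 16^2 mod 23 = 3
RHS: x^3 + 17 x + 17 = 3^3 + 17*3 + 17 mod 23 = 3
LHS = RHS

Yes, on the curve


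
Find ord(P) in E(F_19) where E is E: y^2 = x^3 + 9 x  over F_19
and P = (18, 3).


Compute successive multiples of P until we hit O:
  1P = (18, 3)
  2P = (6, 2)
  3P = (2, 11)
  4P = (4, 9)
  5P = (3, 15)
  6P = (7, 11)
  7P = (14, 1)
  8P = (11, 10)
  ... (continuing to 20P)
  20P = O

ord(P) = 20


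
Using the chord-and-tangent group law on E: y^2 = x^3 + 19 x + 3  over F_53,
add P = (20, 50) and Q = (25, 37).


P != Q, so use the chord formula.
s = (y2 - y1) / (x2 - x1) = (40) / (5) mod 53 = 8
x3 = s^2 - x1 - x2 mod 53 = 8^2 - 20 - 25 = 19
y3 = s (x1 - x3) - y1 mod 53 = 8 * (20 - 19) - 50 = 11

P + Q = (19, 11)


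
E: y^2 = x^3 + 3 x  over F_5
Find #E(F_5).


For each x in F_5, count y with y^2 = x^3 + 3 x + 0 mod 5:
  x = 0: RHS = 0, y in [0]  -> 1 point(s)
  x = 1: RHS = 4, y in [2, 3]  -> 2 point(s)
  x = 2: RHS = 4, y in [2, 3]  -> 2 point(s)
  x = 3: RHS = 1, y in [1, 4]  -> 2 point(s)
  x = 4: RHS = 1, y in [1, 4]  -> 2 point(s)
Affine points: 9. Add the point at infinity: total = 10.

#E(F_5) = 10


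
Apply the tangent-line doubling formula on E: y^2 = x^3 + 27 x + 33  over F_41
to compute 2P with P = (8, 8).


Doubling: s = (3 x1^2 + a) / (2 y1)
s = (3*8^2 + 27) / (2*8) mod 41 = 6
x3 = s^2 - 2 x1 mod 41 = 6^2 - 2*8 = 20
y3 = s (x1 - x3) - y1 mod 41 = 6 * (8 - 20) - 8 = 2

2P = (20, 2)


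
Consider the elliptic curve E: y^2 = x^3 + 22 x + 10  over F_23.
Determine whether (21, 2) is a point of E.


Check whether y^2 = x^3 + 22 x + 10 (mod 23) for (x, y) = (21, 2).
LHS: y^2 = 2^2 mod 23 = 4
RHS: x^3 + 22 x + 10 = 21^3 + 22*21 + 10 mod 23 = 4
LHS = RHS

Yes, on the curve


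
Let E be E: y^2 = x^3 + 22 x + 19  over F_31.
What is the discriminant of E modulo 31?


4 a^3 + 27 b^2 = 4*22^3 + 27*19^2 = 42592 + 9747 = 52339
Delta = -16 * (52339) = -837424
Delta mod 31 = 10

Delta = 10 (mod 31)


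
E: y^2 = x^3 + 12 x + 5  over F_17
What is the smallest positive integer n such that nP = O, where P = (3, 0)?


Compute successive multiples of P until we hit O:
  1P = (3, 0)
  2P = O

ord(P) = 2


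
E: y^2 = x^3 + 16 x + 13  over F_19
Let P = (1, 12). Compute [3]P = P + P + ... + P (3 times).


k = 3 = 11_2 (binary, LSB first: 11)
Double-and-add from P = (1, 12):
  bit 0 = 1: acc = O + (1, 12) = (1, 12)
  bit 1 = 1: acc = (1, 12) + (17, 7) = (8, 8)

3P = (8, 8)


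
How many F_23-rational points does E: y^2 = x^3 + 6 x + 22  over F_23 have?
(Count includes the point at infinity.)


For each x in F_23, count y with y^2 = x^3 + 6 x + 22 mod 23:
  x = 1: RHS = 6, y in [11, 12]  -> 2 point(s)
  x = 4: RHS = 18, y in [8, 15]  -> 2 point(s)
  x = 5: RHS = 16, y in [4, 19]  -> 2 point(s)
  x = 7: RHS = 16, y in [4, 19]  -> 2 point(s)
  x = 9: RHS = 0, y in [0]  -> 1 point(s)
  x = 10: RHS = 1, y in [1, 22]  -> 2 point(s)
  x = 11: RHS = 16, y in [4, 19]  -> 2 point(s)
  x = 17: RHS = 0, y in [0]  -> 1 point(s)
  x = 19: RHS = 3, y in [7, 16]  -> 2 point(s)
  x = 20: RHS = 0, y in [0]  -> 1 point(s)
  x = 21: RHS = 2, y in [5, 18]  -> 2 point(s)
Affine points: 19. Add the point at infinity: total = 20.

#E(F_23) = 20


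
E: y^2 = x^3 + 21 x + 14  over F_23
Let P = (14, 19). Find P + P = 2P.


Doubling: s = (3 x1^2 + a) / (2 y1)
s = (3*14^2 + 21) / (2*19) mod 23 = 13
x3 = s^2 - 2 x1 mod 23 = 13^2 - 2*14 = 3
y3 = s (x1 - x3) - y1 mod 23 = 13 * (14 - 3) - 19 = 9

2P = (3, 9)


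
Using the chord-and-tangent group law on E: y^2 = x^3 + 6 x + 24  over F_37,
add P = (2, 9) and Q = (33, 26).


P != Q, so use the chord formula.
s = (y2 - y1) / (x2 - x1) = (17) / (31) mod 37 = 28
x3 = s^2 - x1 - x2 mod 37 = 28^2 - 2 - 33 = 9
y3 = s (x1 - x3) - y1 mod 37 = 28 * (2 - 9) - 9 = 17

P + Q = (9, 17)


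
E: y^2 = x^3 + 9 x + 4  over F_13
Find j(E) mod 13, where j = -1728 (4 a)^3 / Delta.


Delta = -16(4 a^3 + 27 b^2) mod 13 = 5
-1728 * (4 a)^3 = -1728 * (4*9)^3 mod 13 = 12
j = 12 * 5^(-1) mod 13 = 5

j = 5 (mod 13)


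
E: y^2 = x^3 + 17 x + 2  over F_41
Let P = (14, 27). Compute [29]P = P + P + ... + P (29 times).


k = 29 = 11101_2 (binary, LSB first: 10111)
Double-and-add from P = (14, 27):
  bit 0 = 1: acc = O + (14, 27) = (14, 27)
  bit 1 = 0: acc unchanged = (14, 27)
  bit 2 = 1: acc = (14, 27) + (0, 24) = (26, 29)
  bit 3 = 1: acc = (26, 29) + (31, 12) = (30, 1)
  bit 4 = 1: acc = (30, 1) + (19, 3) = (31, 29)

29P = (31, 29)


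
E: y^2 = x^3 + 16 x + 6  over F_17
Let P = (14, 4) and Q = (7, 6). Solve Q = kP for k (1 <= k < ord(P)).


Enumerate multiples of P until we hit Q = (7, 6):
  1P = (14, 4)
  2P = (7, 6)
Match found at i = 2.

k = 2


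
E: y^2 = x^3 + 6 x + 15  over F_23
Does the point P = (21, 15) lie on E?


Check whether y^2 = x^3 + 6 x + 15 (mod 23) for (x, y) = (21, 15).
LHS: y^2 = 15^2 mod 23 = 18
RHS: x^3 + 6 x + 15 = 21^3 + 6*21 + 15 mod 23 = 18
LHS = RHS

Yes, on the curve


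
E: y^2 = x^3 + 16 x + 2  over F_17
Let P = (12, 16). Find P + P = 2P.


Doubling: s = (3 x1^2 + a) / (2 y1)
s = (3*12^2 + 16) / (2*16) mod 17 = 14
x3 = s^2 - 2 x1 mod 17 = 14^2 - 2*12 = 2
y3 = s (x1 - x3) - y1 mod 17 = 14 * (12 - 2) - 16 = 5

2P = (2, 5)


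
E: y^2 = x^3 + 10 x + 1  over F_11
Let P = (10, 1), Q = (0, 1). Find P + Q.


P != Q, so use the chord formula.
s = (y2 - y1) / (x2 - x1) = (0) / (1) mod 11 = 0
x3 = s^2 - x1 - x2 mod 11 = 0^2 - 10 - 0 = 1
y3 = s (x1 - x3) - y1 mod 11 = 0 * (10 - 1) - 1 = 10

P + Q = (1, 10)


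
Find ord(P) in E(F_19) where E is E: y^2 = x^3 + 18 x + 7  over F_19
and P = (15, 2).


Compute successive multiples of P until we hit O:
  1P = (15, 2)
  2P = (0, 8)
  3P = (11, 4)
  4P = (17, 18)
  5P = (13, 14)
  6P = (8, 13)
  7P = (7, 18)
  8P = (1, 8)
  ... (continuing to 25P)
  25P = O

ord(P) = 25


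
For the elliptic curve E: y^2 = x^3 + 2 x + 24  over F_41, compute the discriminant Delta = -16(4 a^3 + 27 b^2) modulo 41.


4 a^3 + 27 b^2 = 4*2^3 + 27*24^2 = 32 + 15552 = 15584
Delta = -16 * (15584) = -249344
Delta mod 41 = 18

Delta = 18 (mod 41)


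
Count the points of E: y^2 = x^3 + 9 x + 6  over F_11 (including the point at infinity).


For each x in F_11, count y with y^2 = x^3 + 9 x + 6 mod 11:
  x = 1: RHS = 5, y in [4, 7]  -> 2 point(s)
  x = 3: RHS = 5, y in [4, 7]  -> 2 point(s)
  x = 5: RHS = 0, y in [0]  -> 1 point(s)
  x = 6: RHS = 1, y in [1, 10]  -> 2 point(s)
  x = 7: RHS = 5, y in [4, 7]  -> 2 point(s)
Affine points: 9. Add the point at infinity: total = 10.

#E(F_11) = 10


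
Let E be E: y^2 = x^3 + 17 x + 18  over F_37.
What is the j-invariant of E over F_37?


Delta = -16(4 a^3 + 27 b^2) mod 37 = 34
-1728 * (4 a)^3 = -1728 * (4*17)^3 mod 37 = 29
j = 29 * 34^(-1) mod 37 = 15

j = 15 (mod 37)


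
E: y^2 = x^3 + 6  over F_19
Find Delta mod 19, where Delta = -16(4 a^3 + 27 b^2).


4 a^3 + 27 b^2 = 4*0^3 + 27*6^2 = 0 + 972 = 972
Delta = -16 * (972) = -15552
Delta mod 19 = 9

Delta = 9 (mod 19)


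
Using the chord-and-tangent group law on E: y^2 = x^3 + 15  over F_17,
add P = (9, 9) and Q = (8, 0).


P != Q, so use the chord formula.
s = (y2 - y1) / (x2 - x1) = (8) / (16) mod 17 = 9
x3 = s^2 - x1 - x2 mod 17 = 9^2 - 9 - 8 = 13
y3 = s (x1 - x3) - y1 mod 17 = 9 * (9 - 13) - 9 = 6

P + Q = (13, 6)


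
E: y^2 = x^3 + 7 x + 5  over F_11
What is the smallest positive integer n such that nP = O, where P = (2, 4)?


Compute successive multiples of P until we hit O:
  1P = (2, 4)
  2P = (8, 1)
  3P = (4, 8)
  4P = (9, 4)
  5P = (0, 7)
  6P = (3, 3)
  7P = (7, 1)
  8P = (5, 0)
  ... (continuing to 16P)
  16P = O

ord(P) = 16


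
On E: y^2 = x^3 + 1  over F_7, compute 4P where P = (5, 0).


k = 4 = 100_2 (binary, LSB first: 001)
Double-and-add from P = (5, 0):
  bit 0 = 0: acc unchanged = O
  bit 1 = 0: acc unchanged = O
  bit 2 = 1: acc = O + O = O

4P = O


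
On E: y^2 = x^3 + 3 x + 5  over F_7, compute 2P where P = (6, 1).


Doubling: s = (3 x1^2 + a) / (2 y1)
s = (3*6^2 + 3) / (2*1) mod 7 = 3
x3 = s^2 - 2 x1 mod 7 = 3^2 - 2*6 = 4
y3 = s (x1 - x3) - y1 mod 7 = 3 * (6 - 4) - 1 = 5

2P = (4, 5)


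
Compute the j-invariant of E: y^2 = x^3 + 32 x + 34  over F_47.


Delta = -16(4 a^3 + 27 b^2) mod 47 = 18
-1728 * (4 a)^3 = -1728 * (4*32)^3 mod 47 = 38
j = 38 * 18^(-1) mod 47 = 23

j = 23 (mod 47)


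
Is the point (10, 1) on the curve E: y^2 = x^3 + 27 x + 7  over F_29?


Check whether y^2 = x^3 + 27 x + 7 (mod 29) for (x, y) = (10, 1).
LHS: y^2 = 1^2 mod 29 = 1
RHS: x^3 + 27 x + 7 = 10^3 + 27*10 + 7 mod 29 = 1
LHS = RHS

Yes, on the curve


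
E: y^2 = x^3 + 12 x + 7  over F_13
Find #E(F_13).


For each x in F_13, count y with y^2 = x^3 + 12 x + 7 mod 13:
  x = 2: RHS = 0, y in [0]  -> 1 point(s)
  x = 5: RHS = 10, y in [6, 7]  -> 2 point(s)
  x = 6: RHS = 9, y in [3, 10]  -> 2 point(s)
  x = 8: RHS = 4, y in [2, 11]  -> 2 point(s)
  x = 9: RHS = 12, y in [5, 8]  -> 2 point(s)
  x = 10: RHS = 9, y in [3, 10]  -> 2 point(s)
  x = 11: RHS = 1, y in [1, 12]  -> 2 point(s)
Affine points: 13. Add the point at infinity: total = 14.

#E(F_13) = 14


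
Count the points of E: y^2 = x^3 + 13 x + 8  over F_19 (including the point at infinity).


For each x in F_19, count y with y^2 = x^3 + 13 x + 8 mod 19:
  x = 2: RHS = 4, y in [2, 17]  -> 2 point(s)
  x = 3: RHS = 17, y in [6, 13]  -> 2 point(s)
  x = 6: RHS = 17, y in [6, 13]  -> 2 point(s)
  x = 7: RHS = 5, y in [9, 10]  -> 2 point(s)
  x = 8: RHS = 16, y in [4, 15]  -> 2 point(s)
  x = 10: RHS = 17, y in [6, 13]  -> 2 point(s)
  x = 11: RHS = 0, y in [0]  -> 1 point(s)
  x = 12: RHS = 11, y in [7, 12]  -> 2 point(s)
  x = 15: RHS = 6, y in [5, 14]  -> 2 point(s)
Affine points: 17. Add the point at infinity: total = 18.

#E(F_19) = 18


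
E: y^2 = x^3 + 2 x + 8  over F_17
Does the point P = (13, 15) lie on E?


Check whether y^2 = x^3 + 2 x + 8 (mod 17) for (x, y) = (13, 15).
LHS: y^2 = 15^2 mod 17 = 4
RHS: x^3 + 2 x + 8 = 13^3 + 2*13 + 8 mod 17 = 4
LHS = RHS

Yes, on the curve


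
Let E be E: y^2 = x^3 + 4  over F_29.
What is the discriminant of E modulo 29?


4 a^3 + 27 b^2 = 4*0^3 + 27*4^2 = 0 + 432 = 432
Delta = -16 * (432) = -6912
Delta mod 29 = 19

Delta = 19 (mod 29)


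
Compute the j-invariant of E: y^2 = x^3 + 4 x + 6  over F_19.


Delta = -16(4 a^3 + 27 b^2) mod 19 = 17
-1728 * (4 a)^3 = -1728 * (4*4)^3 mod 19 = 11
j = 11 * 17^(-1) mod 19 = 4

j = 4 (mod 19)


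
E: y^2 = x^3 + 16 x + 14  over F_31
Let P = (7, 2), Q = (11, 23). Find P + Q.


P != Q, so use the chord formula.
s = (y2 - y1) / (x2 - x1) = (21) / (4) mod 31 = 13
x3 = s^2 - x1 - x2 mod 31 = 13^2 - 7 - 11 = 27
y3 = s (x1 - x3) - y1 mod 31 = 13 * (7 - 27) - 2 = 17

P + Q = (27, 17)


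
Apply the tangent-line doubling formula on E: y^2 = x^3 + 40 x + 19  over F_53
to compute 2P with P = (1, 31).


Doubling: s = (3 x1^2 + a) / (2 y1)
s = (3*1^2 + 40) / (2*31) mod 53 = 46
x3 = s^2 - 2 x1 mod 53 = 46^2 - 2*1 = 47
y3 = s (x1 - x3) - y1 mod 53 = 46 * (1 - 47) - 31 = 26

2P = (47, 26)


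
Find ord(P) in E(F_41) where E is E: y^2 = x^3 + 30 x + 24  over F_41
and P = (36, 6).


Compute successive multiples of P until we hit O:
  1P = (36, 6)
  2P = (2, 25)
  3P = (2, 16)
  4P = (36, 35)
  5P = O

ord(P) = 5


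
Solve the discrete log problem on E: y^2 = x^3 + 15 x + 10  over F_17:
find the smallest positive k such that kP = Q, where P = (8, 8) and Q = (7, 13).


Enumerate multiples of P until we hit Q = (7, 13):
  1P = (8, 8)
  2P = (10, 15)
  3P = (7, 4)
  4P = (1, 3)
  5P = (4, 7)
  6P = (4, 10)
  7P = (1, 14)
  8P = (7, 13)
Match found at i = 8.

k = 8


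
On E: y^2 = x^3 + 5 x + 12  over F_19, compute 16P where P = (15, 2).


k = 16 = 10000_2 (binary, LSB first: 00001)
Double-and-add from P = (15, 2):
  bit 0 = 0: acc unchanged = O
  bit 1 = 0: acc unchanged = O
  bit 2 = 0: acc unchanged = O
  bit 3 = 0: acc unchanged = O
  bit 4 = 1: acc = O + (2, 12) = (2, 12)

16P = (2, 12)


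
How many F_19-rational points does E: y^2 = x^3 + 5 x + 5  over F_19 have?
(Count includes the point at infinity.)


For each x in F_19, count y with y^2 = x^3 + 5 x + 5 mod 19:
  x = 0: RHS = 5, y in [9, 10]  -> 2 point(s)
  x = 1: RHS = 11, y in [7, 12]  -> 2 point(s)
  x = 2: RHS = 4, y in [2, 17]  -> 2 point(s)
  x = 3: RHS = 9, y in [3, 16]  -> 2 point(s)
  x = 6: RHS = 4, y in [2, 17]  -> 2 point(s)
  x = 8: RHS = 6, y in [5, 14]  -> 2 point(s)
  x = 9: RHS = 0, y in [0]  -> 1 point(s)
  x = 11: RHS = 4, y in [2, 17]  -> 2 point(s)
  x = 12: RHS = 7, y in [8, 11]  -> 2 point(s)
  x = 13: RHS = 6, y in [5, 14]  -> 2 point(s)
  x = 14: RHS = 7, y in [8, 11]  -> 2 point(s)
  x = 15: RHS = 16, y in [4, 15]  -> 2 point(s)
  x = 16: RHS = 1, y in [1, 18]  -> 2 point(s)
  x = 17: RHS = 6, y in [5, 14]  -> 2 point(s)
Affine points: 27. Add the point at infinity: total = 28.

#E(F_19) = 28


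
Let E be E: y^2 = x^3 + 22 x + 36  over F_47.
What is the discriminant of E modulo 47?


4 a^3 + 27 b^2 = 4*22^3 + 27*36^2 = 42592 + 34992 = 77584
Delta = -16 * (77584) = -1241344
Delta mod 47 = 20

Delta = 20 (mod 47)


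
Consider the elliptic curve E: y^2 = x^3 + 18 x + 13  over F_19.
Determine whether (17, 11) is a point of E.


Check whether y^2 = x^3 + 18 x + 13 (mod 19) for (x, y) = (17, 11).
LHS: y^2 = 11^2 mod 19 = 7
RHS: x^3 + 18 x + 13 = 17^3 + 18*17 + 13 mod 19 = 7
LHS = RHS

Yes, on the curve


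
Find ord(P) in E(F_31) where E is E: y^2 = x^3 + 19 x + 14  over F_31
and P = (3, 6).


Compute successive multiples of P until we hit O:
  1P = (3, 6)
  2P = (13, 28)
  3P = (0, 13)
  4P = (30, 26)
  5P = (23, 1)
  6P = (7, 26)
  7P = (15, 27)
  8P = (18, 22)
  ... (continuing to 23P)
  23P = O

ord(P) = 23


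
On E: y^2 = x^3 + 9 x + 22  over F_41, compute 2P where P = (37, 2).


Doubling: s = (3 x1^2 + a) / (2 y1)
s = (3*37^2 + 9) / (2*2) mod 41 = 4
x3 = s^2 - 2 x1 mod 41 = 4^2 - 2*37 = 24
y3 = s (x1 - x3) - y1 mod 41 = 4 * (37 - 24) - 2 = 9

2P = (24, 9)


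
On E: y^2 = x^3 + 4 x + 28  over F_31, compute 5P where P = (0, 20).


k = 5 = 101_2 (binary, LSB first: 101)
Double-and-add from P = (0, 20):
  bit 0 = 1: acc = O + (0, 20) = (0, 20)
  bit 1 = 0: acc unchanged = (0, 20)
  bit 2 = 1: acc = (0, 20) + (10, 13) = (28, 12)

5P = (28, 12)


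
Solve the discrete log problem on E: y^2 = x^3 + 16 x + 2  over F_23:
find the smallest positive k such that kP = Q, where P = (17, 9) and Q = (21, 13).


Enumerate multiples of P until we hit Q = (21, 13):
  1P = (17, 9)
  2P = (18, 2)
  3P = (14, 16)
  4P = (0, 5)
  5P = (9, 1)
  6P = (21, 10)
  7P = (21, 13)
Match found at i = 7.

k = 7


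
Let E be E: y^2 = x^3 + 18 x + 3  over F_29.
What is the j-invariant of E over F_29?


Delta = -16(4 a^3 + 27 b^2) mod 29 = 9
-1728 * (4 a)^3 = -1728 * (4*18)^3 mod 29 = 13
j = 13 * 9^(-1) mod 29 = 24

j = 24 (mod 29)


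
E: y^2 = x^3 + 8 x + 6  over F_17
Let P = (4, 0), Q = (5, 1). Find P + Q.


P != Q, so use the chord formula.
s = (y2 - y1) / (x2 - x1) = (1) / (1) mod 17 = 1
x3 = s^2 - x1 - x2 mod 17 = 1^2 - 4 - 5 = 9
y3 = s (x1 - x3) - y1 mod 17 = 1 * (4 - 9) - 0 = 12

P + Q = (9, 12)


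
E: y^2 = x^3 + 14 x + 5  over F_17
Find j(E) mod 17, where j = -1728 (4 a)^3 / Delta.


Delta = -16(4 a^3 + 27 b^2) mod 17 = 6
-1728 * (4 a)^3 = -1728 * (4*14)^3 mod 17 = 2
j = 2 * 6^(-1) mod 17 = 6

j = 6 (mod 17)


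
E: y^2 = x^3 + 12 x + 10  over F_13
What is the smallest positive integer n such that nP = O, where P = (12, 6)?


Compute successive multiples of P until we hit O:
  1P = (12, 6)
  2P = (6, 8)
  3P = (11, 11)
  4P = (2, 9)
  5P = (0, 6)
  6P = (1, 7)
  7P = (10, 8)
  8P = (5, 0)
  ... (continuing to 16P)
  16P = O

ord(P) = 16


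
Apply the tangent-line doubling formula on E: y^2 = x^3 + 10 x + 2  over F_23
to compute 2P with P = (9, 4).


Doubling: s = (3 x1^2 + a) / (2 y1)
s = (3*9^2 + 10) / (2*4) mod 23 = 0
x3 = s^2 - 2 x1 mod 23 = 0^2 - 2*9 = 5
y3 = s (x1 - x3) - y1 mod 23 = 0 * (9 - 5) - 4 = 19

2P = (5, 19)


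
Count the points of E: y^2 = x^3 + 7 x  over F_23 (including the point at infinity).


For each x in F_23, count y with y^2 = x^3 + 7 x + 0 mod 23:
  x = 0: RHS = 0, y in [0]  -> 1 point(s)
  x = 1: RHS = 8, y in [10, 13]  -> 2 point(s)
  x = 3: RHS = 2, y in [5, 18]  -> 2 point(s)
  x = 4: RHS = 0, y in [0]  -> 1 point(s)
  x = 7: RHS = 1, y in [1, 22]  -> 2 point(s)
  x = 8: RHS = 16, y in [4, 19]  -> 2 point(s)
  x = 10: RHS = 12, y in [9, 14]  -> 2 point(s)
  x = 12: RHS = 18, y in [8, 15]  -> 2 point(s)
  x = 14: RHS = 13, y in [6, 17]  -> 2 point(s)
  x = 17: RHS = 18, y in [8, 15]  -> 2 point(s)
  x = 18: RHS = 1, y in [1, 22]  -> 2 point(s)
  x = 19: RHS = 0, y in [0]  -> 1 point(s)
  x = 21: RHS = 1, y in [1, 22]  -> 2 point(s)
Affine points: 23. Add the point at infinity: total = 24.

#E(F_23) = 24


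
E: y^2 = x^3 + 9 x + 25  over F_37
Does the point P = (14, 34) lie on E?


Check whether y^2 = x^3 + 9 x + 25 (mod 37) for (x, y) = (14, 34).
LHS: y^2 = 34^2 mod 37 = 9
RHS: x^3 + 9 x + 25 = 14^3 + 9*14 + 25 mod 37 = 9
LHS = RHS

Yes, on the curve


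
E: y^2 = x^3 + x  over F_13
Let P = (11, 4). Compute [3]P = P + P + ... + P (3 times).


k = 3 = 11_2 (binary, LSB first: 11)
Double-and-add from P = (11, 4):
  bit 0 = 1: acc = O + (11, 4) = (11, 4)
  bit 1 = 1: acc = (11, 4) + (4, 9) = (7, 8)

3P = (7, 8)


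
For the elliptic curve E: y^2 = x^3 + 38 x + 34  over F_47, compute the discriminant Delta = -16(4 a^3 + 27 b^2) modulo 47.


4 a^3 + 27 b^2 = 4*38^3 + 27*34^2 = 219488 + 31212 = 250700
Delta = -16 * (250700) = -4011200
Delta mod 47 = 15

Delta = 15 (mod 47)


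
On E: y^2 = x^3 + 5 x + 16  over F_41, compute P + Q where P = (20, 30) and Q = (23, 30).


P != Q, so use the chord formula.
s = (y2 - y1) / (x2 - x1) = (0) / (3) mod 41 = 0
x3 = s^2 - x1 - x2 mod 41 = 0^2 - 20 - 23 = 39
y3 = s (x1 - x3) - y1 mod 41 = 0 * (20 - 39) - 30 = 11

P + Q = (39, 11)


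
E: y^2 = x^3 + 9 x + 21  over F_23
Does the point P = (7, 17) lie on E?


Check whether y^2 = x^3 + 9 x + 21 (mod 23) for (x, y) = (7, 17).
LHS: y^2 = 17^2 mod 23 = 13
RHS: x^3 + 9 x + 21 = 7^3 + 9*7 + 21 mod 23 = 13
LHS = RHS

Yes, on the curve


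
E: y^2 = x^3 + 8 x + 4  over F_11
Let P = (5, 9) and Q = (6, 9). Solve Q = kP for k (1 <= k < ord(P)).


Enumerate multiples of P until we hit Q = (6, 9):
  1P = (5, 9)
  2P = (6, 9)
Match found at i = 2.

k = 2


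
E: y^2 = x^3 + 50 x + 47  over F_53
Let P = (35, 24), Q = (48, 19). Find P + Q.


P != Q, so use the chord formula.
s = (y2 - y1) / (x2 - x1) = (48) / (13) mod 53 = 20
x3 = s^2 - x1 - x2 mod 53 = 20^2 - 35 - 48 = 52
y3 = s (x1 - x3) - y1 mod 53 = 20 * (35 - 52) - 24 = 7

P + Q = (52, 7)


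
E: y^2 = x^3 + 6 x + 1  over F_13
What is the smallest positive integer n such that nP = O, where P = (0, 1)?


Compute successive multiples of P until we hit O:
  1P = (0, 1)
  2P = (9, 11)
  3P = (7, 10)
  4P = (5, 0)
  5P = (7, 3)
  6P = (9, 2)
  7P = (0, 12)
  8P = O

ord(P) = 8


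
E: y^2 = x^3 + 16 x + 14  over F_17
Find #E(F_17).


For each x in F_17, count y with y^2 = x^3 + 16 x + 14 mod 17:
  x = 3: RHS = 4, y in [2, 15]  -> 2 point(s)
  x = 5: RHS = 15, y in [7, 10]  -> 2 point(s)
  x = 8: RHS = 8, y in [5, 12]  -> 2 point(s)
  x = 10: RHS = 1, y in [1, 16]  -> 2 point(s)
  x = 11: RHS = 8, y in [5, 12]  -> 2 point(s)
  x = 12: RHS = 13, y in [8, 9]  -> 2 point(s)
  x = 15: RHS = 8, y in [5, 12]  -> 2 point(s)
Affine points: 14. Add the point at infinity: total = 15.

#E(F_17) = 15


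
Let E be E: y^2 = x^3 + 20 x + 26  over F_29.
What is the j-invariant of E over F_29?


Delta = -16(4 a^3 + 27 b^2) mod 29 = 22
-1728 * (4 a)^3 = -1728 * (4*20)^3 mod 29 = 2
j = 2 * 22^(-1) mod 29 = 8

j = 8 (mod 29)


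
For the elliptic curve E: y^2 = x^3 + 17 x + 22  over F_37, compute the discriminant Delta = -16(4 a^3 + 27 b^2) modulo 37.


4 a^3 + 27 b^2 = 4*17^3 + 27*22^2 = 19652 + 13068 = 32720
Delta = -16 * (32720) = -523520
Delta mod 37 = 30

Delta = 30 (mod 37)


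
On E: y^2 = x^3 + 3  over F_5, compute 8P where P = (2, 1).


k = 8 = 1000_2 (binary, LSB first: 0001)
Double-and-add from P = (2, 1):
  bit 0 = 0: acc unchanged = O
  bit 1 = 0: acc unchanged = O
  bit 2 = 0: acc unchanged = O
  bit 3 = 1: acc = O + (2, 4) = (2, 4)

8P = (2, 4)


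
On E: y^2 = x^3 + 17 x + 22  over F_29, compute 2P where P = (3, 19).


Doubling: s = (3 x1^2 + a) / (2 y1)
s = (3*3^2 + 17) / (2*19) mod 29 = 21
x3 = s^2 - 2 x1 mod 29 = 21^2 - 2*3 = 0
y3 = s (x1 - x3) - y1 mod 29 = 21 * (3 - 0) - 19 = 15

2P = (0, 15)


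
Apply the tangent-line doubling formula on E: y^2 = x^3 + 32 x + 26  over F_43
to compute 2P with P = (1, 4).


Doubling: s = (3 x1^2 + a) / (2 y1)
s = (3*1^2 + 32) / (2*4) mod 43 = 42
x3 = s^2 - 2 x1 mod 43 = 42^2 - 2*1 = 42
y3 = s (x1 - x3) - y1 mod 43 = 42 * (1 - 42) - 4 = 37

2P = (42, 37)


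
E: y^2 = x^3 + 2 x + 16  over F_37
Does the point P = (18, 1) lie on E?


Check whether y^2 = x^3 + 2 x + 16 (mod 37) for (x, y) = (18, 1).
LHS: y^2 = 1^2 mod 37 = 1
RHS: x^3 + 2 x + 16 = 18^3 + 2*18 + 16 mod 37 = 1
LHS = RHS

Yes, on the curve


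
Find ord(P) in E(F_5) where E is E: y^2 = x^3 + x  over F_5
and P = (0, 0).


Compute successive multiples of P until we hit O:
  1P = (0, 0)
  2P = O

ord(P) = 2


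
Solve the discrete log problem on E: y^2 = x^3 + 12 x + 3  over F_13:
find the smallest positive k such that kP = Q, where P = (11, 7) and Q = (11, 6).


Enumerate multiples of P until we hit Q = (11, 6):
  1P = (11, 7)
  2P = (8, 0)
  3P = (11, 6)
Match found at i = 3.

k = 3


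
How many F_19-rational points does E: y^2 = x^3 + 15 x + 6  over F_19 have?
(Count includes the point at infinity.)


For each x in F_19, count y with y^2 = x^3 + 15 x + 6 mod 19:
  x = 0: RHS = 6, y in [5, 14]  -> 2 point(s)
  x = 2: RHS = 6, y in [5, 14]  -> 2 point(s)
  x = 4: RHS = 16, y in [4, 15]  -> 2 point(s)
  x = 5: RHS = 16, y in [4, 15]  -> 2 point(s)
  x = 7: RHS = 17, y in [6, 13]  -> 2 point(s)
  x = 8: RHS = 11, y in [7, 12]  -> 2 point(s)
  x = 10: RHS = 16, y in [4, 15]  -> 2 point(s)
  x = 11: RHS = 1, y in [1, 18]  -> 2 point(s)
  x = 13: RHS = 4, y in [2, 17]  -> 2 point(s)
  x = 17: RHS = 6, y in [5, 14]  -> 2 point(s)
  x = 18: RHS = 9, y in [3, 16]  -> 2 point(s)
Affine points: 22. Add the point at infinity: total = 23.

#E(F_19) = 23


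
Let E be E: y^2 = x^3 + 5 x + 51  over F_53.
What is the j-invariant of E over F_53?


Delta = -16(4 a^3 + 27 b^2) mod 53 = 24
-1728 * (4 a)^3 = -1728 * (4*5)^3 mod 53 = 43
j = 43 * 24^(-1) mod 53 = 4

j = 4 (mod 53)


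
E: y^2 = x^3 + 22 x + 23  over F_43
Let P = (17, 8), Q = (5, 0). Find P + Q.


P != Q, so use the chord formula.
s = (y2 - y1) / (x2 - x1) = (35) / (31) mod 43 = 15
x3 = s^2 - x1 - x2 mod 43 = 15^2 - 17 - 5 = 31
y3 = s (x1 - x3) - y1 mod 43 = 15 * (17 - 31) - 8 = 40

P + Q = (31, 40)


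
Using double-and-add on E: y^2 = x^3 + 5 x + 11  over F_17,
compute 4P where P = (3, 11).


k = 4 = 100_2 (binary, LSB first: 001)
Double-and-add from P = (3, 11):
  bit 0 = 0: acc unchanged = O
  bit 1 = 0: acc unchanged = O
  bit 2 = 1: acc = O + (3, 11) = (3, 11)

4P = (3, 11)


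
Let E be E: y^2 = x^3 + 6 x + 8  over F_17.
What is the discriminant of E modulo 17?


4 a^3 + 27 b^2 = 4*6^3 + 27*8^2 = 864 + 1728 = 2592
Delta = -16 * (2592) = -41472
Delta mod 17 = 8

Delta = 8 (mod 17)


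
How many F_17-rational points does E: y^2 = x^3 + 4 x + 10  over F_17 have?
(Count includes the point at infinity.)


For each x in F_17, count y with y^2 = x^3 + 4 x + 10 mod 17:
  x = 1: RHS = 15, y in [7, 10]  -> 2 point(s)
  x = 2: RHS = 9, y in [3, 14]  -> 2 point(s)
  x = 3: RHS = 15, y in [7, 10]  -> 2 point(s)
  x = 5: RHS = 2, y in [6, 11]  -> 2 point(s)
  x = 10: RHS = 13, y in [8, 9]  -> 2 point(s)
  x = 11: RHS = 8, y in [5, 12]  -> 2 point(s)
  x = 12: RHS = 1, y in [1, 16]  -> 2 point(s)
  x = 13: RHS = 15, y in [7, 10]  -> 2 point(s)
Affine points: 16. Add the point at infinity: total = 17.

#E(F_17) = 17


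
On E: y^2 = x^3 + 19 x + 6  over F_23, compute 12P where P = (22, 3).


k = 12 = 1100_2 (binary, LSB first: 0011)
Double-and-add from P = (22, 3):
  bit 0 = 0: acc unchanged = O
  bit 1 = 0: acc unchanged = O
  bit 2 = 1: acc = O + (0, 12) = (0, 12)
  bit 3 = 1: acc = (0, 12) + (16, 6) = (19, 21)

12P = (19, 21)


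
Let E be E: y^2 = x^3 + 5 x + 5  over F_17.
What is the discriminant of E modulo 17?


4 a^3 + 27 b^2 = 4*5^3 + 27*5^2 = 500 + 675 = 1175
Delta = -16 * (1175) = -18800
Delta mod 17 = 2

Delta = 2 (mod 17)


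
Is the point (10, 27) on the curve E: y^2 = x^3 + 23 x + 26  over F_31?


Check whether y^2 = x^3 + 23 x + 26 (mod 31) for (x, y) = (10, 27).
LHS: y^2 = 27^2 mod 31 = 16
RHS: x^3 + 23 x + 26 = 10^3 + 23*10 + 26 mod 31 = 16
LHS = RHS

Yes, on the curve


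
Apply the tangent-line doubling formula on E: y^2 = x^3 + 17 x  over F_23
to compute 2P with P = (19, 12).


Doubling: s = (3 x1^2 + a) / (2 y1)
s = (3*19^2 + 17) / (2*12) mod 23 = 19
x3 = s^2 - 2 x1 mod 23 = 19^2 - 2*19 = 1
y3 = s (x1 - x3) - y1 mod 23 = 19 * (19 - 1) - 12 = 8

2P = (1, 8)


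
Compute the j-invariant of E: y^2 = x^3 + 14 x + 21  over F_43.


Delta = -16(4 a^3 + 27 b^2) mod 43 = 17
-1728 * (4 a)^3 = -1728 * (4*14)^3 mod 43 = 11
j = 11 * 17^(-1) mod 43 = 31

j = 31 (mod 43)


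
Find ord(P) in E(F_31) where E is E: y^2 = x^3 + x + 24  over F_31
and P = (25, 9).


Compute successive multiples of P until we hit O:
  1P = (25, 9)
  2P = (17, 5)
  3P = (28, 5)
  4P = (28, 26)
  5P = (17, 26)
  6P = (25, 22)
  7P = O

ord(P) = 7


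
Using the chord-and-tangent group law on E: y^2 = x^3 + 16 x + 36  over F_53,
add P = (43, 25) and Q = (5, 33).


P != Q, so use the chord formula.
s = (y2 - y1) / (x2 - x1) = (8) / (15) mod 53 = 50
x3 = s^2 - x1 - x2 mod 53 = 50^2 - 43 - 5 = 14
y3 = s (x1 - x3) - y1 mod 53 = 50 * (43 - 14) - 25 = 47

P + Q = (14, 47)


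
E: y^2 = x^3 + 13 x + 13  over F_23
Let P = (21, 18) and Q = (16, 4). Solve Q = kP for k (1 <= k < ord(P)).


Enumerate multiples of P until we hit Q = (16, 4):
  1P = (21, 18)
  2P = (16, 4)
Match found at i = 2.

k = 2


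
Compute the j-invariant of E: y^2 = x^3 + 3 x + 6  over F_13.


Delta = -16(4 a^3 + 27 b^2) mod 13 = 10
-1728 * (4 a)^3 = -1728 * (4*3)^3 mod 13 = 12
j = 12 * 10^(-1) mod 13 = 9

j = 9 (mod 13)


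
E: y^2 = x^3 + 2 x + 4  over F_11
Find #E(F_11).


For each x in F_11, count y with y^2 = x^3 + 2 x + 4 mod 11:
  x = 0: RHS = 4, y in [2, 9]  -> 2 point(s)
  x = 2: RHS = 5, y in [4, 7]  -> 2 point(s)
  x = 3: RHS = 4, y in [2, 9]  -> 2 point(s)
  x = 6: RHS = 1, y in [1, 10]  -> 2 point(s)
  x = 7: RHS = 9, y in [3, 8]  -> 2 point(s)
  x = 8: RHS = 4, y in [2, 9]  -> 2 point(s)
  x = 9: RHS = 3, y in [5, 6]  -> 2 point(s)
  x = 10: RHS = 1, y in [1, 10]  -> 2 point(s)
Affine points: 16. Add the point at infinity: total = 17.

#E(F_11) = 17


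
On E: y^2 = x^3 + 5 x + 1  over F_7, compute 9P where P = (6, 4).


k = 9 = 1001_2 (binary, LSB first: 1001)
Double-and-add from P = (6, 4):
  bit 0 = 1: acc = O + (6, 4) = (6, 4)
  bit 1 = 0: acc unchanged = (6, 4)
  bit 2 = 0: acc unchanged = (6, 4)
  bit 3 = 1: acc = (6, 4) + (5, 2) = (0, 1)

9P = (0, 1)


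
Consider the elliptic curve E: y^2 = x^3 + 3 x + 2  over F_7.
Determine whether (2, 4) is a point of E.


Check whether y^2 = x^3 + 3 x + 2 (mod 7) for (x, y) = (2, 4).
LHS: y^2 = 4^2 mod 7 = 2
RHS: x^3 + 3 x + 2 = 2^3 + 3*2 + 2 mod 7 = 2
LHS = RHS

Yes, on the curve


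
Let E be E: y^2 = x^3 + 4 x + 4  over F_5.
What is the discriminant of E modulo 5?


4 a^3 + 27 b^2 = 4*4^3 + 27*4^2 = 256 + 432 = 688
Delta = -16 * (688) = -11008
Delta mod 5 = 2

Delta = 2 (mod 5)


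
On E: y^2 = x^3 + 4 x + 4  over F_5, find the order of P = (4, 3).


Compute successive multiples of P until we hit O:
  1P = (4, 3)
  2P = (1, 3)
  3P = (0, 2)
  4P = (2, 0)
  5P = (0, 3)
  6P = (1, 2)
  7P = (4, 2)
  8P = O

ord(P) = 8


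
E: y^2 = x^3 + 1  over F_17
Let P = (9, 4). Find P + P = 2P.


Doubling: s = (3 x1^2 + a) / (2 y1)
s = (3*9^2 + 0) / (2*4) mod 17 = 7
x3 = s^2 - 2 x1 mod 17 = 7^2 - 2*9 = 14
y3 = s (x1 - x3) - y1 mod 17 = 7 * (9 - 14) - 4 = 12

2P = (14, 12)


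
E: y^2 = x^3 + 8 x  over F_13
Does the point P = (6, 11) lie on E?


Check whether y^2 = x^3 + 8 x + 0 (mod 13) for (x, y) = (6, 11).
LHS: y^2 = 11^2 mod 13 = 4
RHS: x^3 + 8 x + 0 = 6^3 + 8*6 + 0 mod 13 = 4
LHS = RHS

Yes, on the curve


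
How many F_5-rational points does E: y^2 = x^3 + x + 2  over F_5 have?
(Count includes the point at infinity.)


For each x in F_5, count y with y^2 = x^3 + 1 x + 2 mod 5:
  x = 1: RHS = 4, y in [2, 3]  -> 2 point(s)
  x = 4: RHS = 0, y in [0]  -> 1 point(s)
Affine points: 3. Add the point at infinity: total = 4.

#E(F_5) = 4


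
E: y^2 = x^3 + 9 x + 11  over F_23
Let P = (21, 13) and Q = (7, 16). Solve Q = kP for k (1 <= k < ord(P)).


Enumerate multiples of P until we hit Q = (7, 16):
  1P = (21, 13)
  2P = (7, 16)
Match found at i = 2.

k = 2


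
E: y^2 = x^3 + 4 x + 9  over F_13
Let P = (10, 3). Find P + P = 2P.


Doubling: s = (3 x1^2 + a) / (2 y1)
s = (3*10^2 + 4) / (2*3) mod 13 = 3
x3 = s^2 - 2 x1 mod 13 = 3^2 - 2*10 = 2
y3 = s (x1 - x3) - y1 mod 13 = 3 * (10 - 2) - 3 = 8

2P = (2, 8)


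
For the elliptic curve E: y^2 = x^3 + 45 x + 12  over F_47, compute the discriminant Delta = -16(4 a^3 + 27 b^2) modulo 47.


4 a^3 + 27 b^2 = 4*45^3 + 27*12^2 = 364500 + 3888 = 368388
Delta = -16 * (368388) = -5894208
Delta mod 47 = 15

Delta = 15 (mod 47)


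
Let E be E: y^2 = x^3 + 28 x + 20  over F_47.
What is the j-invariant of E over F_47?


Delta = -16(4 a^3 + 27 b^2) mod 47 = 15
-1728 * (4 a)^3 = -1728 * (4*28)^3 mod 47 = 44
j = 44 * 15^(-1) mod 47 = 28

j = 28 (mod 47)


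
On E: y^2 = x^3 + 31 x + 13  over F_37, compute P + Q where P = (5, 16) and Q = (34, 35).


P != Q, so use the chord formula.
s = (y2 - y1) / (x2 - x1) = (19) / (29) mod 37 = 30
x3 = s^2 - x1 - x2 mod 37 = 30^2 - 5 - 34 = 10
y3 = s (x1 - x3) - y1 mod 37 = 30 * (5 - 10) - 16 = 19

P + Q = (10, 19)


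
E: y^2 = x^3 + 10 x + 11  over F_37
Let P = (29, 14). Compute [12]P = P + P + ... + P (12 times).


k = 12 = 1100_2 (binary, LSB first: 0011)
Double-and-add from P = (29, 14):
  bit 0 = 0: acc unchanged = O
  bit 1 = 0: acc unchanged = O
  bit 2 = 1: acc = O + (32, 13) = (32, 13)
  bit 3 = 1: acc = (32, 13) + (11, 3) = (10, 1)

12P = (10, 1)


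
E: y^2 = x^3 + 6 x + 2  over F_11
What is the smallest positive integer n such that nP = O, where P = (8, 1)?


Compute successive multiples of P until we hit O:
  1P = (8, 1)
  2P = (6, 10)
  3P = (9, 9)
  4P = (3, 6)
  5P = (1, 3)
  6P = (5, 6)
  7P = (2, 0)
  8P = (5, 5)
  ... (continuing to 14P)
  14P = O

ord(P) = 14


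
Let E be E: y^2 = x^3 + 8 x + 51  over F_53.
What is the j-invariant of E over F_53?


Delta = -16(4 a^3 + 27 b^2) mod 53 = 7
-1728 * (4 a)^3 = -1728 * (4*8)^3 mod 53 = 29
j = 29 * 7^(-1) mod 53 = 42

j = 42 (mod 53)


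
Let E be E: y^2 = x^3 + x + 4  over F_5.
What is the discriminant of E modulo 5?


4 a^3 + 27 b^2 = 4*1^3 + 27*4^2 = 4 + 432 = 436
Delta = -16 * (436) = -6976
Delta mod 5 = 4

Delta = 4 (mod 5)


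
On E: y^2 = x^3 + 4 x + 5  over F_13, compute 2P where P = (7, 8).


Doubling: s = (3 x1^2 + a) / (2 y1)
s = (3*7^2 + 4) / (2*8) mod 13 = 7
x3 = s^2 - 2 x1 mod 13 = 7^2 - 2*7 = 9
y3 = s (x1 - x3) - y1 mod 13 = 7 * (7 - 9) - 8 = 4

2P = (9, 4)


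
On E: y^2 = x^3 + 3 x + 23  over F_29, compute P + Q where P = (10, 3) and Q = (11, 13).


P != Q, so use the chord formula.
s = (y2 - y1) / (x2 - x1) = (10) / (1) mod 29 = 10
x3 = s^2 - x1 - x2 mod 29 = 10^2 - 10 - 11 = 21
y3 = s (x1 - x3) - y1 mod 29 = 10 * (10 - 21) - 3 = 3

P + Q = (21, 3)


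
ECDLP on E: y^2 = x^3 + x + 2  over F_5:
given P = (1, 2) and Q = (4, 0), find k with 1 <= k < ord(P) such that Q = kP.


Enumerate multiples of P until we hit Q = (4, 0):
  1P = (1, 2)
  2P = (4, 0)
Match found at i = 2.

k = 2


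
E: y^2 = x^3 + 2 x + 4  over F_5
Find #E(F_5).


For each x in F_5, count y with y^2 = x^3 + 2 x + 4 mod 5:
  x = 0: RHS = 4, y in [2, 3]  -> 2 point(s)
  x = 2: RHS = 1, y in [1, 4]  -> 2 point(s)
  x = 4: RHS = 1, y in [1, 4]  -> 2 point(s)
Affine points: 6. Add the point at infinity: total = 7.

#E(F_5) = 7


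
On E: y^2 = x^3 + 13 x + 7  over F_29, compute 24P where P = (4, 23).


k = 24 = 11000_2 (binary, LSB first: 00011)
Double-and-add from P = (4, 23):
  bit 0 = 0: acc unchanged = O
  bit 1 = 0: acc unchanged = O
  bit 2 = 0: acc unchanged = O
  bit 3 = 1: acc = O + (5, 20) = (5, 20)
  bit 4 = 1: acc = (5, 20) + (25, 23) = (12, 21)

24P = (12, 21)


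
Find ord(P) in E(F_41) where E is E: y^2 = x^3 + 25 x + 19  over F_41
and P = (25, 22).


Compute successive multiples of P until we hit O:
  1P = (25, 22)
  2P = (31, 32)
  3P = (6, 37)
  4P = (28, 30)
  5P = (27, 0)
  6P = (28, 11)
  7P = (6, 4)
  8P = (31, 9)
  ... (continuing to 10P)
  10P = O

ord(P) = 10


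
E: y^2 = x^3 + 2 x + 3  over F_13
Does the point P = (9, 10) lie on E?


Check whether y^2 = x^3 + 2 x + 3 (mod 13) for (x, y) = (9, 10).
LHS: y^2 = 10^2 mod 13 = 9
RHS: x^3 + 2 x + 3 = 9^3 + 2*9 + 3 mod 13 = 9
LHS = RHS

Yes, on the curve


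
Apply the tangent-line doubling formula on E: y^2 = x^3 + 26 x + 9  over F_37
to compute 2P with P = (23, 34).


Doubling: s = (3 x1^2 + a) / (2 y1)
s = (3*23^2 + 26) / (2*34) mod 37 = 21
x3 = s^2 - 2 x1 mod 37 = 21^2 - 2*23 = 25
y3 = s (x1 - x3) - y1 mod 37 = 21 * (23 - 25) - 34 = 35

2P = (25, 35)


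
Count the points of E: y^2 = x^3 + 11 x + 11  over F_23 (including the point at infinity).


For each x in F_23, count y with y^2 = x^3 + 11 x + 11 mod 23:
  x = 1: RHS = 0, y in [0]  -> 1 point(s)
  x = 2: RHS = 18, y in [8, 15]  -> 2 point(s)
  x = 3: RHS = 2, y in [5, 18]  -> 2 point(s)
  x = 4: RHS = 4, y in [2, 21]  -> 2 point(s)
  x = 8: RHS = 13, y in [6, 17]  -> 2 point(s)
  x = 12: RHS = 8, y in [10, 13]  -> 2 point(s)
  x = 15: RHS = 9, y in [3, 20]  -> 2 point(s)
  x = 19: RHS = 18, y in [8, 15]  -> 2 point(s)
  x = 21: RHS = 4, y in [2, 21]  -> 2 point(s)
Affine points: 17. Add the point at infinity: total = 18.

#E(F_23) = 18


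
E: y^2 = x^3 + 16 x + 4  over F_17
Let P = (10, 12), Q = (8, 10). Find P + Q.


P != Q, so use the chord formula.
s = (y2 - y1) / (x2 - x1) = (15) / (15) mod 17 = 1
x3 = s^2 - x1 - x2 mod 17 = 1^2 - 10 - 8 = 0
y3 = s (x1 - x3) - y1 mod 17 = 1 * (10 - 0) - 12 = 15

P + Q = (0, 15)


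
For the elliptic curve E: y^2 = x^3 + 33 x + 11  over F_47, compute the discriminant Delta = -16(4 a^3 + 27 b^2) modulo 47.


4 a^3 + 27 b^2 = 4*33^3 + 27*11^2 = 143748 + 3267 = 147015
Delta = -16 * (147015) = -2352240
Delta mod 47 = 16

Delta = 16 (mod 47)


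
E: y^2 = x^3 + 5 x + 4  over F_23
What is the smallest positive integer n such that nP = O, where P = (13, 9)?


Compute successive multiples of P until we hit O:
  1P = (13, 9)
  2P = (15, 21)
  3P = (8, 21)
  4P = (5, 4)
  5P = (0, 2)
  6P = (19, 9)
  7P = (14, 14)
  8P = (21, 20)
  ... (continuing to 20P)
  20P = O

ord(P) = 20


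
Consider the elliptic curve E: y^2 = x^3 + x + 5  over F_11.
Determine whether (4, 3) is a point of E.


Check whether y^2 = x^3 + 1 x + 5 (mod 11) for (x, y) = (4, 3).
LHS: y^2 = 3^2 mod 11 = 9
RHS: x^3 + 1 x + 5 = 4^3 + 1*4 + 5 mod 11 = 7
LHS != RHS

No, not on the curve


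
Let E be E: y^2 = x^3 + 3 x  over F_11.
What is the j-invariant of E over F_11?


Delta = -16(4 a^3 + 27 b^2) mod 11 = 10
-1728 * (4 a)^3 = -1728 * (4*3)^3 mod 11 = 10
j = 10 * 10^(-1) mod 11 = 1

j = 1 (mod 11)


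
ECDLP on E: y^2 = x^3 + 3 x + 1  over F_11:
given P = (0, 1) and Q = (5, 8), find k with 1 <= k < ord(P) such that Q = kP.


Enumerate multiples of P until we hit Q = (5, 8):
  1P = (0, 1)
  2P = (5, 8)
Match found at i = 2.

k = 2


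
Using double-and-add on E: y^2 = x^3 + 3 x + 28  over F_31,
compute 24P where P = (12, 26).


k = 24 = 11000_2 (binary, LSB first: 00011)
Double-and-add from P = (12, 26):
  bit 0 = 0: acc unchanged = O
  bit 1 = 0: acc unchanged = O
  bit 2 = 0: acc unchanged = O
  bit 3 = 1: acc = O + (23, 9) = (23, 9)
  bit 4 = 1: acc = (23, 9) + (24, 6) = (24, 25)

24P = (24, 25)


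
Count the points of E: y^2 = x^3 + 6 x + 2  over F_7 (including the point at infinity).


For each x in F_7, count y with y^2 = x^3 + 6 x + 2 mod 7:
  x = 0: RHS = 2, y in [3, 4]  -> 2 point(s)
  x = 1: RHS = 2, y in [3, 4]  -> 2 point(s)
  x = 2: RHS = 1, y in [1, 6]  -> 2 point(s)
  x = 6: RHS = 2, y in [3, 4]  -> 2 point(s)
Affine points: 8. Add the point at infinity: total = 9.

#E(F_7) = 9


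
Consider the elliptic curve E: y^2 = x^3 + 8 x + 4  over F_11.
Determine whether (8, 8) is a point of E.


Check whether y^2 = x^3 + 8 x + 4 (mod 11) for (x, y) = (8, 8).
LHS: y^2 = 8^2 mod 11 = 9
RHS: x^3 + 8 x + 4 = 8^3 + 8*8 + 4 mod 11 = 8
LHS != RHS

No, not on the curve


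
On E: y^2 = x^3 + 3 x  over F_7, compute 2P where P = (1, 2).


k = 2 = 10_2 (binary, LSB first: 01)
Double-and-add from P = (1, 2):
  bit 0 = 0: acc unchanged = O
  bit 1 = 1: acc = O + (2, 0) = (2, 0)

2P = (2, 0)


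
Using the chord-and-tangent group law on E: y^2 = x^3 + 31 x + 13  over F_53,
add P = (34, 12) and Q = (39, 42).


P != Q, so use the chord formula.
s = (y2 - y1) / (x2 - x1) = (30) / (5) mod 53 = 6
x3 = s^2 - x1 - x2 mod 53 = 6^2 - 34 - 39 = 16
y3 = s (x1 - x3) - y1 mod 53 = 6 * (34 - 16) - 12 = 43

P + Q = (16, 43)


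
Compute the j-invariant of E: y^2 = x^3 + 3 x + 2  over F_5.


Delta = -16(4 a^3 + 27 b^2) mod 5 = 4
-1728 * (4 a)^3 = -1728 * (4*3)^3 mod 5 = 1
j = 1 * 4^(-1) mod 5 = 4

j = 4 (mod 5)


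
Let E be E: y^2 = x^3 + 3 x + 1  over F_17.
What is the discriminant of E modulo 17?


4 a^3 + 27 b^2 = 4*3^3 + 27*1^2 = 108 + 27 = 135
Delta = -16 * (135) = -2160
Delta mod 17 = 16

Delta = 16 (mod 17)


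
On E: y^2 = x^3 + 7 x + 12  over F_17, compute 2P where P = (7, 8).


Doubling: s = (3 x1^2 + a) / (2 y1)
s = (3*7^2 + 7) / (2*8) mod 17 = 16
x3 = s^2 - 2 x1 mod 17 = 16^2 - 2*7 = 4
y3 = s (x1 - x3) - y1 mod 17 = 16 * (7 - 4) - 8 = 6

2P = (4, 6)


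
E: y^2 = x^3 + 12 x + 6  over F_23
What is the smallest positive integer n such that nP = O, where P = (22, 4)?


Compute successive multiples of P until we hit O:
  1P = (22, 4)
  2P = (3, 0)
  3P = (22, 19)
  4P = O

ord(P) = 4


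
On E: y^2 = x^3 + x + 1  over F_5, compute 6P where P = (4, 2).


k = 6 = 110_2 (binary, LSB first: 011)
Double-and-add from P = (4, 2):
  bit 0 = 0: acc unchanged = O
  bit 1 = 1: acc = O + (3, 4) = (3, 4)
  bit 2 = 1: acc = (3, 4) + (0, 4) = (2, 1)

6P = (2, 1)


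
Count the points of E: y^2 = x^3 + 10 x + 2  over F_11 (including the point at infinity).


For each x in F_11, count y with y^2 = x^3 + 10 x + 2 mod 11:
  x = 3: RHS = 4, y in [2, 9]  -> 2 point(s)
  x = 5: RHS = 1, y in [1, 10]  -> 2 point(s)
  x = 6: RHS = 3, y in [5, 6]  -> 2 point(s)
  x = 8: RHS = 0, y in [0]  -> 1 point(s)
Affine points: 7. Add the point at infinity: total = 8.

#E(F_11) = 8


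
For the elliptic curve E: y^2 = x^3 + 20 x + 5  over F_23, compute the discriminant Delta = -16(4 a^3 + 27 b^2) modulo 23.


4 a^3 + 27 b^2 = 4*20^3 + 27*5^2 = 32000 + 675 = 32675
Delta = -16 * (32675) = -522800
Delta mod 23 = 13

Delta = 13 (mod 23)
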